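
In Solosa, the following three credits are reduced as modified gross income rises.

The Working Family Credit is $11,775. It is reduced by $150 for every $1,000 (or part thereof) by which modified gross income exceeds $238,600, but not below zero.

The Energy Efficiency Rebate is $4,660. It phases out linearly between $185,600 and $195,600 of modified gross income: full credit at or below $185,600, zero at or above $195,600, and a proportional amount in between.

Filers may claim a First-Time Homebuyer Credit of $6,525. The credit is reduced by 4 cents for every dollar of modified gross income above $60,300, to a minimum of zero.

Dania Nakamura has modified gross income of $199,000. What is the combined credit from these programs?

Working Family Credit: $199,000 is at or below the $238,600 threshold, so the full $11,775 applies.
Energy Efficiency Rebate: $199,000 is at or above $195,600, so the credit is $0.
First-Time Homebuyer Credit: 4% of the $138,700 excess over $60,300 is $5,548; credit = $6,525 − $5,548 = $977.
Total: $11,775 + $0 + $977 = $12,752.

$12,752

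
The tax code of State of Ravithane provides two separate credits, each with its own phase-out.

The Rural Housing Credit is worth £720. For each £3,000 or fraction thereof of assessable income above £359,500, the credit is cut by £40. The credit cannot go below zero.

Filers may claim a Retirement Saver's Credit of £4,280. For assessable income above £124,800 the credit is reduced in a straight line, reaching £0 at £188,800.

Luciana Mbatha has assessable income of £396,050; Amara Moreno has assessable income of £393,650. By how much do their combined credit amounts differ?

Luciana (£396,050): Rural Housing Credit: income exceeds £359,500 by £36,550, which is 13 full-or-partial £3,000 increments; reduction = 13 × £40 = £520, leaving £200. Retirement Saver's Credit: £396,050 is at or above £188,800, so the credit is £0. total £200 + £0 = £200
Amara (£393,650): Rural Housing Credit: income exceeds £359,500 by £34,150, which is 12 full-or-partial £3,000 increments; reduction = 12 × £40 = £480, leaving £240. Retirement Saver's Credit: £393,650 is at or above £188,800, so the credit is £0. total £240 + £0 = £240
Difference: |£200 − £240| = £40.

£40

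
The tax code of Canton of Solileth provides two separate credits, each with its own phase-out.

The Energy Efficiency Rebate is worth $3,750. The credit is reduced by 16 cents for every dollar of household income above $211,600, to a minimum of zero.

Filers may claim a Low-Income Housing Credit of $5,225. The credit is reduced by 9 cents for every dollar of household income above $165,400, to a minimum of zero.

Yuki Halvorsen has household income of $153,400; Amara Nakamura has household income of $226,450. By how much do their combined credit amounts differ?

Yuki ($153,400): Energy Efficiency Rebate: $153,400 is at or below the $211,600 threshold, so the full $3,750 applies. Low-Income Housing Credit: $153,400 is at or below the $165,400 threshold, so the full $5,225 applies. total $3,750 + $5,225 = $8,975
Amara ($226,450): Energy Efficiency Rebate: 16% of the $14,850 excess over $211,600 is $2,376; credit = $3,750 − $2,376 = $1,374. Low-Income Housing Credit: 9% of the $61,050 excess over $165,400 is $5,494.50 ≥ base, so the credit is $0. total $1,374 + $0 = $1,374
Difference: |$8,975 − $1,374| = $7,601.

$7,601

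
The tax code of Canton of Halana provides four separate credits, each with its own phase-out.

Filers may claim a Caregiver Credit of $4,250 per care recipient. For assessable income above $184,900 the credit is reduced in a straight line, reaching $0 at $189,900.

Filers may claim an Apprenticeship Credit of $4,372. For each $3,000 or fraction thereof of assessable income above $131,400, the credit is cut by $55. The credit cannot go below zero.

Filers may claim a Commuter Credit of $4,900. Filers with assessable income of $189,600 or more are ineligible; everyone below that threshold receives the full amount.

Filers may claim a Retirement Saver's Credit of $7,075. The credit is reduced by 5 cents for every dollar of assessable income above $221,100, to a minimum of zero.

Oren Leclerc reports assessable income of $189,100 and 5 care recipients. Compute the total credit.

Caregiver Credit: base = 5 × $4,250 = $21,250. $189,100 is $4,200 into a $5,000 phase-out range, leaving 800/5,000 of the credit: $21,250 × 800/5,000 = $3,400.
Apprenticeship Credit: income exceeds $131,400 by $57,700, which is 20 full-or-partial $3,000 increments; reduction = 20 × $55 = $1,100, leaving $3,272.
Commuter Credit: $189,100 is below the $189,600 cutoff, so the full $4,900 applies.
Retirement Saver's Credit: $189,100 is at or below the $221,100 threshold, so the full $7,075 applies.
Total: $3,400 + $3,272 + $4,900 + $7,075 = $18,647.

$18,647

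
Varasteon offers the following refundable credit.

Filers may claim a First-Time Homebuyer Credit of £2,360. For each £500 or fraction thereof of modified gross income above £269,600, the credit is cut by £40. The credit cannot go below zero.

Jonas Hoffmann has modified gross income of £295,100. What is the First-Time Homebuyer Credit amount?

First-Time Homebuyer Credit: income exceeds £269,600 by £25,500, which is 51 full-or-partial £500 increments; reduction = 51 × £40 = £2,040, leaving £320.

£320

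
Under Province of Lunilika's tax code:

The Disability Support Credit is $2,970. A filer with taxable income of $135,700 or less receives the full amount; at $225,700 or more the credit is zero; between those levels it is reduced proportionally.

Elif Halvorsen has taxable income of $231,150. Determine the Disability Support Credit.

Disability Support Credit: $231,150 is at or above $225,700, so the credit is $0.

$0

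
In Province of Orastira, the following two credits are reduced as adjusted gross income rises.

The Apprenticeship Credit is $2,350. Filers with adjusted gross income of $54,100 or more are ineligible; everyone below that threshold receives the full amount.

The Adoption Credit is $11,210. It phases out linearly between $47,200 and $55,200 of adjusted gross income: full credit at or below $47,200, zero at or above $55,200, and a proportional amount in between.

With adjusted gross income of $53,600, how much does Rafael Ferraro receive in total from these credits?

$4,592

Apprenticeship Credit: $53,600 is below the $54,100 cutoff, so the full $2,350 applies.
Adoption Credit: $53,600 is $6,400 into a $8,000 phase-out range, leaving 1,600/8,000 of the credit: $11,210 × 1,600/8,000 = $2,242.
Total: $2,350 + $2,242 = $4,592.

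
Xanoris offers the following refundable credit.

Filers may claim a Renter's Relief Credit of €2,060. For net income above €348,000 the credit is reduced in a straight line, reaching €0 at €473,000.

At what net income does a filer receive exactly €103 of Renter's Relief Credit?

€103 is 103/2,060 of the full €2,060, so 1,957/2,060 of the €125,000 range has been used: income = €348,000 + €125,000 × 1,957/2,060 = €466,750.

€466,750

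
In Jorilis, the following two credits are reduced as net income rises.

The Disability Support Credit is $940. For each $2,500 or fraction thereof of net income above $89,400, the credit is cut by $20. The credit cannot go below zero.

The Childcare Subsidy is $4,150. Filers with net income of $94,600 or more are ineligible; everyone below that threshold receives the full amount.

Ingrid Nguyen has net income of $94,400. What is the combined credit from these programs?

$5,050

Disability Support Credit: income exceeds $89,400 by $5,000, which is 2 full-or-partial $2,500 increments; reduction = 2 × $20 = $40, leaving $900.
Childcare Subsidy: $94,400 is below the $94,600 cutoff, so the full $4,150 applies.
Total: $900 + $4,150 = $5,050.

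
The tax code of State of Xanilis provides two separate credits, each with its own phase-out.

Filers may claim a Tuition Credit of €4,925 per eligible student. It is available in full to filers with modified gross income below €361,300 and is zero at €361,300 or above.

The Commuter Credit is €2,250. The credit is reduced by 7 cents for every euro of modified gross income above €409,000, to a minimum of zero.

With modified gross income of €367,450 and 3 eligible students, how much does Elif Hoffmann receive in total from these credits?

€2,250

Tuition Credit: base = 3 × €4,925 = €14,775. €367,450 meets or exceeds the €361,300 cutoff, so the credit is €0.
Commuter Credit: €367,450 is at or below the €409,000 threshold, so the full €2,250 applies.
Total: €0 + €2,250 = €2,250.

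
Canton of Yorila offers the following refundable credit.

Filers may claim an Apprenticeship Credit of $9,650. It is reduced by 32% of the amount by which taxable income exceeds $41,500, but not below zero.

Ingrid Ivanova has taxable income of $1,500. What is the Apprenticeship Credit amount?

$9,650

Apprenticeship Credit: $1,500 is at or below the $41,500 threshold, so the full $9,650 applies.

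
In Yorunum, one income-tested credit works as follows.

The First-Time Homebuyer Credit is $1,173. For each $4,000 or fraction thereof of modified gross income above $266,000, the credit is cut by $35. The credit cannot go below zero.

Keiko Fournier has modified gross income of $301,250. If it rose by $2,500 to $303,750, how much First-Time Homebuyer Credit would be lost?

At $301,250 — income exceeds $266,000 by $35,250, which is 9 full-or-partial $4,000 increments; reduction = 9 × $35 = $315, leaving $858.
At $303,750 — income exceeds $266,000 by $37,750, which is 10 full-or-partial $4,000 increments; reduction = 10 × $35 = $350, leaving $823.
Lost: $858 − $823 = $35.

$35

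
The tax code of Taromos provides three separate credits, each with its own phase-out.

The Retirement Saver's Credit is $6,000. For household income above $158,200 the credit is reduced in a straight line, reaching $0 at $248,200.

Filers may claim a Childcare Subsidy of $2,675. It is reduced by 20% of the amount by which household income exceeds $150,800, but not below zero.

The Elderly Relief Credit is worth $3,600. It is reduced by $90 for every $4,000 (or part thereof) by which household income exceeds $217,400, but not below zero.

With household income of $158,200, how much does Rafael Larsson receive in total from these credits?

$10,795

Retirement Saver's Credit: $158,200 is at or below the $158,200 threshold, so the full $6,000 applies.
Childcare Subsidy: 20% of the $7,400 excess over $150,800 is $1,480; credit = $2,675 − $1,480 = $1,195.
Elderly Relief Credit: $158,200 is at or below the $217,400 threshold, so the full $3,600 applies.
Total: $6,000 + $1,195 + $3,600 = $10,795.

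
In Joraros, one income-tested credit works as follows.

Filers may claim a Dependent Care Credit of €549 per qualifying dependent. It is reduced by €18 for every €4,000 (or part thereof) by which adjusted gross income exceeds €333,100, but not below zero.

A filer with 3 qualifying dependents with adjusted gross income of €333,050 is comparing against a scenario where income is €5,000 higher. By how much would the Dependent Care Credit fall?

At €333,050 — base = 3 × €549 = €1,647. €333,050 is at or below the €333,100 threshold, so the full €1,647 applies.
At €338,050 — base = 3 × €549 = €1,647. income exceeds €333,100 by €4,950, which is 2 full-or-partial €4,000 increments; reduction = 2 × €18 = €36, leaving €1,611.
Lost: €1,647 − €1,611 = €36.

€36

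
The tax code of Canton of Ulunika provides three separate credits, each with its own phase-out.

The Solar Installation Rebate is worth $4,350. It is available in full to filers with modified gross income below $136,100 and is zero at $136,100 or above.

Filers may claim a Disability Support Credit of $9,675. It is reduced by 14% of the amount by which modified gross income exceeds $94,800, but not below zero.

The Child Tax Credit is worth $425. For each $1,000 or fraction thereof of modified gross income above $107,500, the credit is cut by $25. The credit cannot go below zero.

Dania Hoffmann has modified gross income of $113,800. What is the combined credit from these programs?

Solar Installation Rebate: $113,800 is below the $136,100 cutoff, so the full $4,350 applies.
Disability Support Credit: 14% of the $19,000 excess over $94,800 is $2,660; credit = $9,675 − $2,660 = $7,015.
Child Tax Credit: income exceeds $107,500 by $6,300, which is 7 full-or-partial $1,000 increments; reduction = 7 × $25 = $175, leaving $250.
Total: $4,350 + $7,015 + $250 = $11,615.

$11,615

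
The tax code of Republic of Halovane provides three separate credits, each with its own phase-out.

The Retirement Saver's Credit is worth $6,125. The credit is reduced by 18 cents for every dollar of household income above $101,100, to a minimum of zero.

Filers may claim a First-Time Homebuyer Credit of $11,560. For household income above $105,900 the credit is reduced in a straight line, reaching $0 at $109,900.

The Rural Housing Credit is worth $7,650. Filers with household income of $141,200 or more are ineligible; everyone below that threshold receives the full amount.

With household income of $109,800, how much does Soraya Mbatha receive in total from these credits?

$12,498

Retirement Saver's Credit: 18% of the $8,700 excess over $101,100 is $1,566; credit = $6,125 − $1,566 = $4,559.
First-Time Homebuyer Credit: $109,800 is $3,900 into a $4,000 phase-out range, leaving 100/4,000 of the credit: $11,560 × 100/4,000 = $289.
Rural Housing Credit: $109,800 is below the $141,200 cutoff, so the full $7,650 applies.
Total: $4,559 + $289 + $7,650 = $12,498.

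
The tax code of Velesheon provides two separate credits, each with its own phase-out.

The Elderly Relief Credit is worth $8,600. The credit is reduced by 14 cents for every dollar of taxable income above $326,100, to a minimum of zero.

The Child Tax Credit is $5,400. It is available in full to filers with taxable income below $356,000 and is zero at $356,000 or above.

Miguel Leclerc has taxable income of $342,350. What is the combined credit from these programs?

$11,725

Elderly Relief Credit: 14% of the $16,250 excess over $326,100 is $2,275; credit = $8,600 − $2,275 = $6,325.
Child Tax Credit: $342,350 is below the $356,000 cutoff, so the full $5,400 applies.
Total: $6,325 + $5,400 = $11,725.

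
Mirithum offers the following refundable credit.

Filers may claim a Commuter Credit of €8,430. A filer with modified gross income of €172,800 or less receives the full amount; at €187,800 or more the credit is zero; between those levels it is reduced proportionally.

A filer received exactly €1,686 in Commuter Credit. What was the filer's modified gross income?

€184,800

€1,686 is 1,686/8,430 of the full €8,430, so 6,744/8,430 of the €15,000 range has been used: income = €172,800 + €15,000 × 6,744/8,430 = €184,800.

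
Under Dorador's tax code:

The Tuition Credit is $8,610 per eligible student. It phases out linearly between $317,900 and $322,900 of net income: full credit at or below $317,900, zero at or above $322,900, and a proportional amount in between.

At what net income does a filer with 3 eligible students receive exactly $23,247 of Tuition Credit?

Full credit = 3 × $8,610 = $25,830.
$23,247 is 23,247/25,830 of the full $25,830, so 2,583/25,830 of the $5,000 range has been used: income = $317,900 + $5,000 × 2,583/25,830 = $318,400.

$318,400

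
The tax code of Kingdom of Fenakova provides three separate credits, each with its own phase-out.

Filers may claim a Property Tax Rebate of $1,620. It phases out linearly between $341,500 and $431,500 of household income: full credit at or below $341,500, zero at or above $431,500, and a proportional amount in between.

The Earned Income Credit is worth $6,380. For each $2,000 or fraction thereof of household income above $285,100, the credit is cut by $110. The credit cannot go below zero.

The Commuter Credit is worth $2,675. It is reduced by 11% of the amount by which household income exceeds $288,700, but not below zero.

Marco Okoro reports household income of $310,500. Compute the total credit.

$6,847

Property Tax Rebate: $310,500 is at or below the $341,500 threshold, so the full $1,620 applies.
Earned Income Credit: income exceeds $285,100 by $25,400, which is 13 full-or-partial $2,000 increments; reduction = 13 × $110 = $1,430, leaving $4,950.
Commuter Credit: 11% of the $21,800 excess over $288,700 is $2,398; credit = $2,675 − $2,398 = $277.
Total: $1,620 + $4,950 + $277 = $6,847.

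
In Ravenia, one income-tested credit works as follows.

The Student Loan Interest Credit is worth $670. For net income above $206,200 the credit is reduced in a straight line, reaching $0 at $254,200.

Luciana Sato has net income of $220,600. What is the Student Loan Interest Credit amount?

$469

Student Loan Interest Credit: $220,600 is $14,400 into a $48,000 phase-out range, leaving 33,600/48,000 of the credit: $670 × 33,600/48,000 = $469.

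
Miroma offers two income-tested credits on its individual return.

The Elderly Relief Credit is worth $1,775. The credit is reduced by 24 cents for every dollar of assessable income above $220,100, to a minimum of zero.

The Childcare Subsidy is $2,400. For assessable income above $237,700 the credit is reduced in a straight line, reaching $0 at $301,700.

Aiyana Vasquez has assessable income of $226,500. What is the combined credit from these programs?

Elderly Relief Credit: 24% of the $6,400 excess over $220,100 is $1,536; credit = $1,775 − $1,536 = $239.
Childcare Subsidy: $226,500 is at or below the $237,700 threshold, so the full $2,400 applies.
Total: $239 + $2,400 = $2,639.

$2,639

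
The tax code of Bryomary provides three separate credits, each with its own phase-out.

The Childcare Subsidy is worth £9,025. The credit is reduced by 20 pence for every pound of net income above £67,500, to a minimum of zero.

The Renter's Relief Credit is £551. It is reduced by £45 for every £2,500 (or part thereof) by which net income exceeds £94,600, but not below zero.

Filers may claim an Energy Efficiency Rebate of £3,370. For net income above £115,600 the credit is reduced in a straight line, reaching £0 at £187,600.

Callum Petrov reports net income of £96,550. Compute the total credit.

£7,091

Childcare Subsidy: 20% of the £29,050 excess over £67,500 is £5,810; credit = £9,025 − £5,810 = £3,215.
Renter's Relief Credit: income exceeds £94,600 by £1,950, which is 1 full-or-partial £2,500 increment; reduction = 1 × £45 = £45, leaving £506.
Energy Efficiency Rebate: £96,550 is at or below the £115,600 threshold, so the full £3,370 applies.
Total: £3,215 + £506 + £3,370 = £7,091.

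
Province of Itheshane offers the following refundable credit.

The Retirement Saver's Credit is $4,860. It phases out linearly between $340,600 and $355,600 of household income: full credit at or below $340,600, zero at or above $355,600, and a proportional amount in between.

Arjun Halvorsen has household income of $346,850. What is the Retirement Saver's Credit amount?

$2,835

Retirement Saver's Credit: $346,850 is $6,250 into a $15,000 phase-out range, leaving 8,750/15,000 of the credit: $4,860 × 8,750/15,000 = $2,835.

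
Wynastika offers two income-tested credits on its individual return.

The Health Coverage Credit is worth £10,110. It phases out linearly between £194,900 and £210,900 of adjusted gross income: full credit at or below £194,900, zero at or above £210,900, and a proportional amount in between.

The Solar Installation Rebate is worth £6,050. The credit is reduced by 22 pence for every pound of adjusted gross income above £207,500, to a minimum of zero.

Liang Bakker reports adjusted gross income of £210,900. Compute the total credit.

Health Coverage Credit: £210,900 is at or above £210,900, so the credit is £0.
Solar Installation Rebate: 22% of the £3,400 excess over £207,500 is £748; credit = £6,050 − £748 = £5,302.
Total: £0 + £5,302 = £5,302.

£5,302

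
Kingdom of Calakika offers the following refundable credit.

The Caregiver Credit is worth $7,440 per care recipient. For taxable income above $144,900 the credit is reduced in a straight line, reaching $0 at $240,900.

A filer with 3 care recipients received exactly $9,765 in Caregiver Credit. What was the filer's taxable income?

$198,900

Full credit = 3 × $7,440 = $22,320.
$9,765 is 9,765/22,320 of the full $22,320, so 12,555/22,320 of the $96,000 range has been used: income = $144,900 + $96,000 × 12,555/22,320 = $198,900.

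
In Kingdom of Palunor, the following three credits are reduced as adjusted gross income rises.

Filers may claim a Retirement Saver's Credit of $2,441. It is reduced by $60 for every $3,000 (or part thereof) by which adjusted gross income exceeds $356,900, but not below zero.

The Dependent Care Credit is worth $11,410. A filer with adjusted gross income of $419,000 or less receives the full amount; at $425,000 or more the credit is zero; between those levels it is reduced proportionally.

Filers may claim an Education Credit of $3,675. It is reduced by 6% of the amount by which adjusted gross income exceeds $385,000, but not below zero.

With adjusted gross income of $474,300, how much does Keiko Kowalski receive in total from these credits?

Retirement Saver's Credit: income exceeds $356,900 by $117,400, which is 40 full-or-partial $3,000 increments; reduction = 40 × $60 = $2,400, leaving $41.
Dependent Care Credit: $474,300 is at or above $425,000, so the credit is $0.
Education Credit: 6% of the $89,300 excess over $385,000 is $5,358 ≥ base, so the credit is $0.
Total: $41 + $0 + $0 = $41.

$41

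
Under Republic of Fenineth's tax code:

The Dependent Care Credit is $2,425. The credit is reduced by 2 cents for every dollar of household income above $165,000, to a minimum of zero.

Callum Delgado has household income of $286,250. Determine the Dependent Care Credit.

$0

Dependent Care Credit: 2% of the $121,250 excess over $165,000 is $2,425 ≥ base, so the credit is $0.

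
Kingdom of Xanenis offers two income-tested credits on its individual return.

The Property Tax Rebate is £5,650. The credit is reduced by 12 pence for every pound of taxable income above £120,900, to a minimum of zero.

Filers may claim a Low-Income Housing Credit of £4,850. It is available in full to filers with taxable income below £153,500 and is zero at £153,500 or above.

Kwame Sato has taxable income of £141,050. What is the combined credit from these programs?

Property Tax Rebate: 12% of the £20,150 excess over £120,900 is £2,418; credit = £5,650 − £2,418 = £3,232.
Low-Income Housing Credit: £141,050 is below the £153,500 cutoff, so the full £4,850 applies.
Total: £3,232 + £4,850 = £8,082.

£8,082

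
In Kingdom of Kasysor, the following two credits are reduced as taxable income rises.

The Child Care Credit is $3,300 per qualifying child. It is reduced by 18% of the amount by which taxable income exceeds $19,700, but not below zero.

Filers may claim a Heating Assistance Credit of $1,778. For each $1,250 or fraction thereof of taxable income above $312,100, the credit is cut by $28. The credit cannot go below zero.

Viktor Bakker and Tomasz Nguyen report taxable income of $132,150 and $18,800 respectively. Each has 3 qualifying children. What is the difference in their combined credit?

$9,900

Viktor ($132,150): Child Care Credit: base = 3 × $3,300 = $9,900. 18% of the $112,450 excess over $19,700 is $20,241 ≥ base, so the credit is $0. Heating Assistance Credit: $132,150 is at or below the $312,100 threshold, so the full $1,778 applies. total $0 + $1,778 = $1,778
Tomasz ($18,800): Child Care Credit: base = 3 × $3,300 = $9,900. $18,800 is at or below the $19,700 threshold, so the full $9,900 applies. Heating Assistance Credit: $18,800 is at or below the $312,100 threshold, so the full $1,778 applies. total $9,900 + $1,778 = $11,678
Difference: |$1,778 − $11,678| = $9,900.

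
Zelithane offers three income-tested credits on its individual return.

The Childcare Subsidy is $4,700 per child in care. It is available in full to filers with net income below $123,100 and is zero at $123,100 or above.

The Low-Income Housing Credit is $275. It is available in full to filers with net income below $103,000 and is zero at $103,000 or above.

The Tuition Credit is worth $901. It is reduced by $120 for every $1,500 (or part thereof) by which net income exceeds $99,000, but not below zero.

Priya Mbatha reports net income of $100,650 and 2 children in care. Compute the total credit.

Childcare Subsidy: base = 2 × $4,700 = $9,400. $100,650 is below the $123,100 cutoff, so the full $9,400 applies.
Low-Income Housing Credit: $100,650 is below the $103,000 cutoff, so the full $275 applies.
Tuition Credit: income exceeds $99,000 by $1,650, which is 2 full-or-partial $1,500 increments; reduction = 2 × $120 = $240, leaving $661.
Total: $9,400 + $275 + $661 = $10,336.

$10,336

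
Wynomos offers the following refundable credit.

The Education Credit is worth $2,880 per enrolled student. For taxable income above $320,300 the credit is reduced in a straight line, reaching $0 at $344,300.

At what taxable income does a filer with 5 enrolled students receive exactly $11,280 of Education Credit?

$325,500

Full credit = 5 × $2,880 = $14,400.
$11,280 is 11,280/14,400 of the full $14,400, so 3,120/14,400 of the $24,000 range has been used: income = $320,300 + $24,000 × 3,120/14,400 = $325,500.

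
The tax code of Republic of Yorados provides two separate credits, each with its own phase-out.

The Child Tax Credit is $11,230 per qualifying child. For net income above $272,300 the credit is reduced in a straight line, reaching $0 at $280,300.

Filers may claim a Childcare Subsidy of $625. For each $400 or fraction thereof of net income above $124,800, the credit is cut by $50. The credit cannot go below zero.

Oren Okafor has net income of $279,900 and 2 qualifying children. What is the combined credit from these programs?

$1,123

Child Tax Credit: base = 2 × $11,230 = $22,460. $279,900 is $7,600 into a $8,000 phase-out range, leaving 400/8,000 of the credit: $22,460 × 400/8,000 = $1,123.
Childcare Subsidy: income exceeds $124,800 by $155,100 → 388 increments × $50 = $19,400 ≥ base, so the credit is $0.
Total: $1,123 + $0 = $1,123.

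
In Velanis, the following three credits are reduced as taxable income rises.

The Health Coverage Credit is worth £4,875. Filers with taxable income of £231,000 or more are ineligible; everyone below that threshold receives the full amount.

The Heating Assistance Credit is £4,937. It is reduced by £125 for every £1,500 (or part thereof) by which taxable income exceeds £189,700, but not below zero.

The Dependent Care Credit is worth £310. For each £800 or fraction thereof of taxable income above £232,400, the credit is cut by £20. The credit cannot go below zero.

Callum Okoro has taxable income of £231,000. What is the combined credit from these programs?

£1,747

Health Coverage Credit: £231,000 meets or exceeds the £231,000 cutoff, so the credit is £0.
Heating Assistance Credit: income exceeds £189,700 by £41,300, which is 28 full-or-partial £1,500 increments; reduction = 28 × £125 = £3,500, leaving £1,437.
Dependent Care Credit: £231,000 is at or below the £232,400 threshold, so the full £310 applies.
Total: £0 + £1,437 + £310 = £1,747.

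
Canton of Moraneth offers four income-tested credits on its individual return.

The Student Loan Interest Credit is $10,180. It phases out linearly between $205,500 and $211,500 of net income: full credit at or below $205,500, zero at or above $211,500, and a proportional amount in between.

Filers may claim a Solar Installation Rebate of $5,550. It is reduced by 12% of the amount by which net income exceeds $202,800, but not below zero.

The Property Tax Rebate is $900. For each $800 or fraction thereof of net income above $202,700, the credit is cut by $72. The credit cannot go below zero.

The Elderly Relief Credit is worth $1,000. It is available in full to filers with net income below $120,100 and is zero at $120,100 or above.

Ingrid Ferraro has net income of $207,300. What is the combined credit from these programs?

$12,604

Student Loan Interest Credit: $207,300 is $1,800 into a $6,000 phase-out range, leaving 4,200/6,000 of the credit: $10,180 × 4,200/6,000 = $7,126.
Solar Installation Rebate: 12% of the $4,500 excess over $202,800 is $540; credit = $5,550 − $540 = $5,010.
Property Tax Rebate: income exceeds $202,700 by $4,600, which is 6 full-or-partial $800 increments; reduction = 6 × $72 = $432, leaving $468.
Elderly Relief Credit: $207,300 meets or exceeds the $120,100 cutoff, so the credit is $0.
Total: $7,126 + $5,010 + $468 + $0 = $12,604.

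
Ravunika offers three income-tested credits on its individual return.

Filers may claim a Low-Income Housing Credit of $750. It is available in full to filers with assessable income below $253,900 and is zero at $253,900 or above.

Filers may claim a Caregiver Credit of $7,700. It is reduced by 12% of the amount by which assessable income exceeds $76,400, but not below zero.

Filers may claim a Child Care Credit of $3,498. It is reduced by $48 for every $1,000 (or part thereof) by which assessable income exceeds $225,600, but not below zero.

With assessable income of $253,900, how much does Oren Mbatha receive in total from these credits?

Low-Income Housing Credit: $253,900 meets or exceeds the $253,900 cutoff, so the credit is $0.
Caregiver Credit: 12% of the $177,500 excess over $76,400 is $21,300 ≥ base, so the credit is $0.
Child Care Credit: income exceeds $225,600 by $28,300, which is 29 full-or-partial $1,000 increments; reduction = 29 × $48 = $1,392, leaving $2,106.
Total: $0 + $0 + $2,106 = $2,106.

$2,106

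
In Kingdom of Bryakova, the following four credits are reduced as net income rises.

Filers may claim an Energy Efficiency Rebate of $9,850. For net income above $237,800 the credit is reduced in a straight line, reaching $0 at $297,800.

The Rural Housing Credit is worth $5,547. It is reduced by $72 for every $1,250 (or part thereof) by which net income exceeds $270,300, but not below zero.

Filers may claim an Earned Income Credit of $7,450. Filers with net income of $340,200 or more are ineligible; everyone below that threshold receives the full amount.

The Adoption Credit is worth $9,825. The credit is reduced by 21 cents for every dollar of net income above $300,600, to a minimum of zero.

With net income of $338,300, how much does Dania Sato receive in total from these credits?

$10,945

Energy Efficiency Rebate: $338,300 is at or above $297,800, so the credit is $0.
Rural Housing Credit: income exceeds $270,300 by $68,000, which is 55 full-or-partial $1,250 increments; reduction = 55 × $72 = $3,960, leaving $1,587.
Earned Income Credit: $338,300 is below the $340,200 cutoff, so the full $7,450 applies.
Adoption Credit: 21% of the $37,700 excess over $300,600 is $7,917; credit = $9,825 − $7,917 = $1,908.
Total: $0 + $1,587 + $7,450 + $1,908 = $10,945.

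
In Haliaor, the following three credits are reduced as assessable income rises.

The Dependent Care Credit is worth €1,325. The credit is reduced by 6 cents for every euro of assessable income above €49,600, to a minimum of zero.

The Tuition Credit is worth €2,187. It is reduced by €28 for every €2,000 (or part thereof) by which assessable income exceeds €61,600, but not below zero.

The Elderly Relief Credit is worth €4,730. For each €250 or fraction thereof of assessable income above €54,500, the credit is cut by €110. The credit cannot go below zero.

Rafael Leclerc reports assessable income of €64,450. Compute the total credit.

€2,895

Dependent Care Credit: 6% of the €14,850 excess over €49,600 is €891; credit = €1,325 − €891 = €434.
Tuition Credit: income exceeds €61,600 by €2,850, which is 2 full-or-partial €2,000 increments; reduction = 2 × €28 = €56, leaving €2,131.
Elderly Relief Credit: income exceeds €54,500 by €9,950, which is 40 full-or-partial €250 increments; reduction = 40 × €110 = €4,400, leaving €330.
Total: €434 + €2,131 + €330 = €2,895.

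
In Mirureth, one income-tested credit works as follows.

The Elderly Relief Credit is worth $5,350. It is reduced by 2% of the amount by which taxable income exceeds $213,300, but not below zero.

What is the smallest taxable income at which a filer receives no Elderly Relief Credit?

$480,800

The credit falls by 2% of each dollar above $213,300, so it reaches zero when the excess is $5,350 / 2% = $267,500: income = $213,300 + $267,500 = $480,800.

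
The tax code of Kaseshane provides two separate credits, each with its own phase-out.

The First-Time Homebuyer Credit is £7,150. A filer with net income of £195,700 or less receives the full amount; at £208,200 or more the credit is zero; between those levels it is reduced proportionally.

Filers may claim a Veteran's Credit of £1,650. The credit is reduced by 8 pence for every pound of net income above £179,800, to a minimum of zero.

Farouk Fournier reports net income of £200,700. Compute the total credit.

First-Time Homebuyer Credit: £200,700 is £5,000 into a £12,500 phase-out range, leaving 7,500/12,500 of the credit: £7,150 × 7,500/12,500 = £4,290.
Veteran's Credit: 8% of the £20,900 excess over £179,800 is £1,672 ≥ base, so the credit is £0.
Total: £4,290 + £0 = £4,290.

£4,290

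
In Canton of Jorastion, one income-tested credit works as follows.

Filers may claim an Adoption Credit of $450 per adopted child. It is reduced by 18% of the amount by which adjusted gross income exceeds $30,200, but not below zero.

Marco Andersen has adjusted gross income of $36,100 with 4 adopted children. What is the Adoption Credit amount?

$738

Adoption Credit: base = 4 × $450 = $1,800. 18% of the $5,900 excess over $30,200 is $1,062; credit = $1,800 − $1,062 = $738.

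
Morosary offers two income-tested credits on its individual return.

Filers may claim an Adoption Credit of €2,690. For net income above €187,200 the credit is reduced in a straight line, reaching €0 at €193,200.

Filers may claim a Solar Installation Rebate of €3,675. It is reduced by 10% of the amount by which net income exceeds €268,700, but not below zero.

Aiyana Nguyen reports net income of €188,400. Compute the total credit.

Adoption Credit: €188,400 is €1,200 into a €6,000 phase-out range, leaving 4,800/6,000 of the credit: €2,690 × 4,800/6,000 = €2,152.
Solar Installation Rebate: €188,400 is at or below the €268,700 threshold, so the full €3,675 applies.
Total: €2,152 + €3,675 = €5,827.

€5,827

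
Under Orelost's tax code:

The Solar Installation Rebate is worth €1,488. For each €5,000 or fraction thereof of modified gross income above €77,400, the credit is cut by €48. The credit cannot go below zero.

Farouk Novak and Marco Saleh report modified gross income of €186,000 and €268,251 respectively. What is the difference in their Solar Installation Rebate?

€432

Farouk (€186,000): Solar Installation Rebate: income exceeds €77,400 by €108,600, which is 22 full-or-partial €5,000 increments; reduction = 22 × €48 = €1,056, leaving €432.
Marco (€268,251): Solar Installation Rebate: income exceeds €77,400 by €190,851 → 39 increments × €48 = €1,872 ≥ base, so the credit is €0.
Difference: |€432 − €0| = €432.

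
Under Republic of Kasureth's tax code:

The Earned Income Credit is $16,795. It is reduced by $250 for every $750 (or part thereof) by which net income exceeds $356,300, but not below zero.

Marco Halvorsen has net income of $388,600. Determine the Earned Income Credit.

Earned Income Credit: income exceeds $356,300 by $32,300, which is 44 full-or-partial $750 increments; reduction = 44 × $250 = $11,000, leaving $5,795.

$5,795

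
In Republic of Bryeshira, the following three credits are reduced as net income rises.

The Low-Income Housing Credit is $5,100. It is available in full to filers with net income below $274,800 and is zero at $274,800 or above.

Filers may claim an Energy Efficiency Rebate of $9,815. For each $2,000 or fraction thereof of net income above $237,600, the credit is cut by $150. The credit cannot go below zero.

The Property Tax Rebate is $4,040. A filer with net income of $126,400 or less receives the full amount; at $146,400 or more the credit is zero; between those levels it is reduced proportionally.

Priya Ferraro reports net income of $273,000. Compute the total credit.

$12,215

Low-Income Housing Credit: $273,000 is below the $274,800 cutoff, so the full $5,100 applies.
Energy Efficiency Rebate: income exceeds $237,600 by $35,400, which is 18 full-or-partial $2,000 increments; reduction = 18 × $150 = $2,700, leaving $7,115.
Property Tax Rebate: $273,000 is at or above $146,400, so the credit is $0.
Total: $5,100 + $7,115 + $0 = $12,215.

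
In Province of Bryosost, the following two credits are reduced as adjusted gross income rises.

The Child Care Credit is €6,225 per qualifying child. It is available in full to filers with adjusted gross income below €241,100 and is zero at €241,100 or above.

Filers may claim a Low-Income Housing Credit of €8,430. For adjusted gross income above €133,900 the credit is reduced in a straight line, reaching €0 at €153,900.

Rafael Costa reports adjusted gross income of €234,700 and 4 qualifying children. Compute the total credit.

€24,900

Child Care Credit: base = 4 × €6,225 = €24,900. €234,700 is below the €241,100 cutoff, so the full €24,900 applies.
Low-Income Housing Credit: €234,700 is at or above €153,900, so the credit is €0.
Total: €24,900 + €0 = €24,900.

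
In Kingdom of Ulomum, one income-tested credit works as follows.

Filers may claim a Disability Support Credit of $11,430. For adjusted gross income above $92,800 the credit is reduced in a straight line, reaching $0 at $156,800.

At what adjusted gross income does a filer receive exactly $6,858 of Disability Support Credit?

$118,400

$6,858 is 6,858/11,430 of the full $11,430, so 4,572/11,430 of the $64,000 range has been used: income = $92,800 + $64,000 × 4,572/11,430 = $118,400.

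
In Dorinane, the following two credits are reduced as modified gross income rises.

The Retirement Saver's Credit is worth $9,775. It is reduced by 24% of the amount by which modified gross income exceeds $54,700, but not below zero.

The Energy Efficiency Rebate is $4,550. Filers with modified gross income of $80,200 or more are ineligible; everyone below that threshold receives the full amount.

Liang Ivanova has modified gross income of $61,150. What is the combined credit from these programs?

$12,777

Retirement Saver's Credit: 24% of the $6,450 excess over $54,700 is $1,548; credit = $9,775 − $1,548 = $8,227.
Energy Efficiency Rebate: $61,150 is below the $80,200 cutoff, so the full $4,550 applies.
Total: $8,227 + $4,550 = $12,777.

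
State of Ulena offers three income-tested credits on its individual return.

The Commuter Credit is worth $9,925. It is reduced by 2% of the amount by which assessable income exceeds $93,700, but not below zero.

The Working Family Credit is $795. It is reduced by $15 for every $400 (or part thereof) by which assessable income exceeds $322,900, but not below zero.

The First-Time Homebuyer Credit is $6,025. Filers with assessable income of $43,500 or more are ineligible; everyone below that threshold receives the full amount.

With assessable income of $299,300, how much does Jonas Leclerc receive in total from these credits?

Commuter Credit: 2% of the $205,600 excess over $93,700 is $4,112; credit = $9,925 − $4,112 = $5,813.
Working Family Credit: $299,300 is at or below the $322,900 threshold, so the full $795 applies.
First-Time Homebuyer Credit: $299,300 meets or exceeds the $43,500 cutoff, so the credit is $0.
Total: $5,813 + $795 + $0 = $6,608.

$6,608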